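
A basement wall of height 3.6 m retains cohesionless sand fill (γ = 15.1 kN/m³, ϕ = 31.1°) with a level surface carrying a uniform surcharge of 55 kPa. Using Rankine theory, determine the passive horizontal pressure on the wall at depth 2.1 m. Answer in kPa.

272 kPa

K_p = (1 + sin φ)/(1 − sin φ) = 3.137.
σ_v = γz + q = 15.1 × 2.1 + 55 = 86.71 kPa.
σ_h = K_p σ_v = 3.137 × 86.71 = 272.0 kPa.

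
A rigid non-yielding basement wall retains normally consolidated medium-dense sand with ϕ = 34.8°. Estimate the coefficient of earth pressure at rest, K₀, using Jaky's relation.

K₀ = 1 − sin φ' = 1 − sin 34.8° = 0.4293.

0.429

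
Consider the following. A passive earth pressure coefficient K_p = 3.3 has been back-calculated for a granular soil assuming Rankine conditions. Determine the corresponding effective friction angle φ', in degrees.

32.3°

K_p = (1+sin φ)/(1−sin φ) ⇒ sin φ = (K_p − 1)/(K_p + 1) = 0.5349.
φ = arcsin(0.5349) = 32.34°.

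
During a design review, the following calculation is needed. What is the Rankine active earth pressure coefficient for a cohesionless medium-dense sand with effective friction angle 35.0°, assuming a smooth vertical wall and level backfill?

K_a = (1 − sin φ)/(1 + sin φ) = (1 − sin 35.0°)/(1 + sin 35.0°) = 0.2710.

0.271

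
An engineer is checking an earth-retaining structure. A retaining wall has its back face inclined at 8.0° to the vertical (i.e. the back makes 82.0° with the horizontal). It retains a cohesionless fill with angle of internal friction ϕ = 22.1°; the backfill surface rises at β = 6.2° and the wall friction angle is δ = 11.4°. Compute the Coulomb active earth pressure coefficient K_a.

0.519

K_a = sin²(α+φ) / [sin²α · sin(α−δ) · (1 + √{sin(φ+δ)sin(φ−β) / (sin(α−δ)sin(α+β))})²].
With α = 82.0°, φ = 22.1°, δ = 11.4°, β = 6.2°: K_a = 0.5185.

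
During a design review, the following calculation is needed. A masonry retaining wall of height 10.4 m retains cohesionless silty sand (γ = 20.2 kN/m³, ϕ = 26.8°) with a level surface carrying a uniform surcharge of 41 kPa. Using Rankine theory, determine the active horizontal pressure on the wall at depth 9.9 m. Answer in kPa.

91.2 kPa

K_a = (1 − sin φ)/(1 + sin φ) = 0.3785.
σ_v = γz + q = 20.2 × 9.9 + 41 = 241.0 kPa.
σ_h = K_a σ_v = 0.3785 × 241.0 = 91.21 kPa.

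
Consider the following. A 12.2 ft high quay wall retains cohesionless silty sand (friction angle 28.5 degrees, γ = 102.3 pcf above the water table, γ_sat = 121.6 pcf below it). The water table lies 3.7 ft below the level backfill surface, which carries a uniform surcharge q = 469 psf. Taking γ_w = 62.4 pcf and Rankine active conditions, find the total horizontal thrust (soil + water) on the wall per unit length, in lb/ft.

6420 lb/ft

K_a = tan²(45° − φ/2) = 0.3540.
γ' = 121.6 − 62.4 = 59.20 pcf. h₂ = H − d_w = 8.5 ft.
σ'_h: at surface K_a·q = 166.0; at WT K_a(q+γd_w) = 300.0; at base K_a(q+γd_w+γ'h₂) = 478.1 psf.
P₁ = ½(166.0+300.0)×3.7 = 862.1; P₂ = ½(300.0+478.1)×8.5 = 3307; P_w = ½γ_w h₂² = 2254.
Total = 862.1+3307+2254 = 6423 lb/ft.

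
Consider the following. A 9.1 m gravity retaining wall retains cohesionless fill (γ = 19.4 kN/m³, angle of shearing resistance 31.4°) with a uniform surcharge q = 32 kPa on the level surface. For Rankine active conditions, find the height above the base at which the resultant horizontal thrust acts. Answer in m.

3.44 m

K_a = 0.3149.
Triangular part P₁ = ½K_aγH² = 253.0 at H/3 = 3.033 m; rectangular part P₂ = K_a q H = 91.70 at H/2 = 4.550 m.
ȳ = (P₁·3.033 + P₂·4.550)/(P₁+P₂) = 3.437 m.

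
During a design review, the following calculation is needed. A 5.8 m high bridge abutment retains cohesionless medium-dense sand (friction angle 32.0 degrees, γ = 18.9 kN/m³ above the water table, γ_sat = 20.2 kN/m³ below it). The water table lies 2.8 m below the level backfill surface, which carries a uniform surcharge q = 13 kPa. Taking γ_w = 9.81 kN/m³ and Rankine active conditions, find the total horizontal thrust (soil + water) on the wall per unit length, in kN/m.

K_a = tan²(45° − φ/2) = 0.3073.
γ' = 20.2 − 9.81 = 10.39 kN/m³. h₂ = H − d_w = 3.0 m.
σ'_h: at surface K_a·q = 3.994; at WT K_a(q+γd_w) = 20.25; at base K_a(q+γd_w+γ'h₂) = 29.83 kPa.
P₁ = ½(3.994+20.25)×2.8 = 33.95; P₂ = ½(20.25+29.83)×3.0 = 75.13; P_w = ½γ_w h₂² = 44.14.
Total = 33.95+75.13+44.14 = 153.2 kN/m.

153 kN/m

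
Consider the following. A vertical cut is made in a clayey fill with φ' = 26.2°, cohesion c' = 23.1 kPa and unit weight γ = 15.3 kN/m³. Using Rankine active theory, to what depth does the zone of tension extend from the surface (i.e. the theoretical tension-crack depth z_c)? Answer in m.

K_a = tan²(45° − 26.2°/2) = 0.3874; √K_a = 0.6224.
The active pressure is zero where K_a γ z = 2c√K_a, so z_c = 2c/(γ√K_a) = 2×23.1/(15.3×0.6224) = 4.851 m.

4.85 m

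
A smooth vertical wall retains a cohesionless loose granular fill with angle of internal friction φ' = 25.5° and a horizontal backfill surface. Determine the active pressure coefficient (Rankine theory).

K_a = tan²(45° − φ/2) = tan²(32.25°) = 0.3981.

0.398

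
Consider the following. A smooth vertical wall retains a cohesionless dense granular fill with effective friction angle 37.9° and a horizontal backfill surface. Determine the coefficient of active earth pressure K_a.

0.239

K_a = tan²(45° − φ/2) = tan²(26.05°) = 0.2389.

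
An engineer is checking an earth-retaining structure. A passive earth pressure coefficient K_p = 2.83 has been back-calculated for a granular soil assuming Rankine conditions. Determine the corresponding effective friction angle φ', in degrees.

28.5°

K_p = (1+sin φ)/(1−sin φ) ⇒ sin φ = (K_p − 1)/(K_p + 1) = 0.4778.
φ = arcsin(0.4778) = 28.54°.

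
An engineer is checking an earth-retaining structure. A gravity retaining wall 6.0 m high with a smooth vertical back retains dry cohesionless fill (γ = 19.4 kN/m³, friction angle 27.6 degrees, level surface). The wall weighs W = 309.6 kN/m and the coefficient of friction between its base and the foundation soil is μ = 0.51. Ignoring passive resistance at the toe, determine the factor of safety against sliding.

1.23

K_a = tan²(45° − 27.6°/2) = 0.3668.
P_a = ½K_aγH² = 0.5×0.3668×19.4×6.0² = 128.1 kN/m, acting at H/3 = 2.000 m above the base.
FS_sliding = μW / P_a = 0.51×309.6 / 128.1 = 1.233.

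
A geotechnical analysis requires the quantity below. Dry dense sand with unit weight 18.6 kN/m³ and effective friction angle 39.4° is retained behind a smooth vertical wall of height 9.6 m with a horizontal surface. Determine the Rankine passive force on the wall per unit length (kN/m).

3840 kN/m

K_p = tan²(45° + φ/2) = 4.475.
P_p = ½ K_p γ H² = 0.5 × 4.475 × 18.6 × 9.6² = 3836 kN/m.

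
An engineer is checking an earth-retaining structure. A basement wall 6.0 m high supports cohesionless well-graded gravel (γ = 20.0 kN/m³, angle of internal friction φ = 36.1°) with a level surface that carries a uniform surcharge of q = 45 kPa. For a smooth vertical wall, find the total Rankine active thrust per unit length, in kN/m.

K_a = tan²(45° − φ/2) = 0.2585.
Soil triangle: ½ K_a γ H² = 0.5×0.2585×20.0×6.0² = 93.06 kN/m.
Surcharge rectangle: K_a q H = 0.2585×45×6.0 = 69.79 kN/m.
Total = 93.06 + 69.79 = 162.9 kN/m.

163 kN/m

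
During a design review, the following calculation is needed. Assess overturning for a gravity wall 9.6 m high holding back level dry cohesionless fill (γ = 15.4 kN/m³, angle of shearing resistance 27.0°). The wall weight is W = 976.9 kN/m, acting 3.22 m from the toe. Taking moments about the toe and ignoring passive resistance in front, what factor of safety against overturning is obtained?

K_a = tan²(45° − 27.0°/2) = 0.3755.
P_a = ½K_aγH² = 0.5×0.3755×15.4×9.6² = 266.5 kN/m, acting at H/3 = 3.200 m above the base.
Overturning moment M_o = P_a × H/3 = 266.5 × 3.200 = 852.8.
Resisting moment M_r = W × 3.22 = 976.9 × 3.22 = 3146.
FS_overturning = M_r/M_o = 3146/852.8 = 3.689.

3.69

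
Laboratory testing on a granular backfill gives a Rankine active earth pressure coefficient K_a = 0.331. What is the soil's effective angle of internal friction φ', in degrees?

30.2°

K_a = tan²(45° − φ/2) ⇒ 45° − φ/2 = arctan(√0.331) = 29.91°.
φ = 2(45° − 29.91°) = 30.17°.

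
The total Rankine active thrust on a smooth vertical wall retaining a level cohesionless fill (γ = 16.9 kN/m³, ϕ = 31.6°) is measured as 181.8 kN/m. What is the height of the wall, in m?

8.30 m

K_a = 0.3123. P_a = ½ K_a γ H² ⇒ H = √(2P_a/(K_a γ)).
H = √(2×181.8/(0.3123×16.9)) = 8.299 m.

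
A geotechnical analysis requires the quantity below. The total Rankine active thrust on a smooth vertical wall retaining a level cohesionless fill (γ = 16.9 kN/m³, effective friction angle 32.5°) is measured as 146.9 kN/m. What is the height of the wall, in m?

7.60 m

K_a = 0.3010. P_a = ½ K_a γ H² ⇒ H = √(2P_a/(K_a γ)).
H = √(2×146.9/(0.3010×16.9)) = 7.600 m.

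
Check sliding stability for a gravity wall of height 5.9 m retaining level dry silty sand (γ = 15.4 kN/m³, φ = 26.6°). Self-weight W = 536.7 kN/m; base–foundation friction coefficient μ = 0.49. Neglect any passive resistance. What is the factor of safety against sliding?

2.57

K_a = tan²(45° − 26.6°/2) = 0.3814.
P_a = ½K_aγH² = 0.5×0.3814×15.4×5.9² = 102.2 kN/m, acting at H/3 = 1.967 m above the base.
FS_sliding = μW / P_a = 0.49×536.7 / 102.2 = 2.572.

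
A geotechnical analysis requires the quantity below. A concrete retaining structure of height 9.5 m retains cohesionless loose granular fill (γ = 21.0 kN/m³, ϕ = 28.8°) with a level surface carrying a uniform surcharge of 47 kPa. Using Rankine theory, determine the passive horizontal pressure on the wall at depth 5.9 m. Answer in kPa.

489 kPa

K_p = (1 + sin φ)/(1 − sin φ) = 2.859.
σ_v = γz + q = 21.0 × 5.9 + 47 = 170.9 kPa.
σ_h = K_p σ_v = 2.859 × 170.9 = 488.6 kPa.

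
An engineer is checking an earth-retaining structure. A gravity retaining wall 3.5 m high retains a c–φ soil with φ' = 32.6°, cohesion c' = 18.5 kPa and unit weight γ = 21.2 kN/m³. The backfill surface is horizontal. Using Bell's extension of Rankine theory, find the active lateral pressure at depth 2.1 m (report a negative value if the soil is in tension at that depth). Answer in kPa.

-6.91 kPa

K_a = (1 − sin φ)/(1 + sin φ) = 0.2997.
σ_a = K_a γ z − 2c√K_a = 0.2997×21.2×2.1 − 2×18.5×0.5475 = -6.913 kPa.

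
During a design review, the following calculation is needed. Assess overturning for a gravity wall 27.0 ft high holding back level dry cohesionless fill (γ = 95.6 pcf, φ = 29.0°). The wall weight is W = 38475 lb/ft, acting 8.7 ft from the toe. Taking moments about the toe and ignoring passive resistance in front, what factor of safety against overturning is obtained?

K_a = tan²(45° − 29.0°/2) = 0.3470.
P_a = ½K_aγH² = 0.5×0.3470×95.6×27.0² = 12090 lb/ft, acting at H/3 = 9.000 ft above the base.
Overturning moment M_o = P_a × H/3 = 12090 × 9.000 = 108800.
Resisting moment M_r = W × 8.7 = 38475 × 8.7 = 334700.
FS_overturning = M_r/M_o = 334700/108800 = 3.076.

3.08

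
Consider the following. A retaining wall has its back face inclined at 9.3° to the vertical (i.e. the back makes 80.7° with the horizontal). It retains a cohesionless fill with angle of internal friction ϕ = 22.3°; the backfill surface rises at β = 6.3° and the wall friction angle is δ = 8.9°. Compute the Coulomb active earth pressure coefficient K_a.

K_a = sin²(α+φ) / [sin²α · sin(α−δ) · (1 + √{sin(φ+δ)sin(φ−β) / (sin(α−δ)sin(α+β))})²].
With α = 80.7°, φ = 22.3°, δ = 8.9°, β = 6.3°: K_a = 0.5327.

0.533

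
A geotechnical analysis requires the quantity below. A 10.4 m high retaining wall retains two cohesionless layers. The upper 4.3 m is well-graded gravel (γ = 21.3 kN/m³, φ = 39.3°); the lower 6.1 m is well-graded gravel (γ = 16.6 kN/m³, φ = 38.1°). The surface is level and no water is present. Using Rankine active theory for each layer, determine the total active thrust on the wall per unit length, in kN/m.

K_a1 = tan²(45°−39.3°/2) = 0.2245; K_a2 = tan²(45°−38.1°/2) = 0.2368.
Layer 1: σ at base = K_a1 γ₁ h₁ = 20.56 kPa; P₁ = ½×20.56×4.3 = 44.20.
Layer 2: σ_v at top = γ₁h₁ = 91.59; σ_h top = K_a2×91.59 = 21.69; σ_h base = K_a2×(91.59+16.6×6.1) = 45.67.
P₂ = ½(21.69+45.67)×6.1 = 205.5. Total P_a = 44.20+205.5 = 249.7 kN/m.

250 kN/m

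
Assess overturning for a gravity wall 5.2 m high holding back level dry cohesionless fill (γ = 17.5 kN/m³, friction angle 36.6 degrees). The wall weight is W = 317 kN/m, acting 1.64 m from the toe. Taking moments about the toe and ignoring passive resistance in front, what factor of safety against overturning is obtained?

5.01

K_a = tan²(45° − 36.6°/2) = 0.2530.
P_a = ½K_aγH² = 0.5×0.2530×17.5×5.2² = 59.85 kN/m, acting at H/3 = 1.733 m above the base.
Overturning moment M_o = P_a × H/3 = 59.85 × 1.733 = 103.7.
Resisting moment M_r = W × 1.64 = 317 × 1.64 = 519.9.
FS_overturning = M_r/M_o = 519.9/103.7 = 5.011.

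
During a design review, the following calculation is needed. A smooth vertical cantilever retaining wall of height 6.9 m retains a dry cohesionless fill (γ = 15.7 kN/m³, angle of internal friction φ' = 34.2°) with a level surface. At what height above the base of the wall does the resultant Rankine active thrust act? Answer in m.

K_a = 0.2803.
The pressure distribution is triangular, so the resultant acts at H/3 above the base = 6.9/3 = 2.300 m.

2.30 m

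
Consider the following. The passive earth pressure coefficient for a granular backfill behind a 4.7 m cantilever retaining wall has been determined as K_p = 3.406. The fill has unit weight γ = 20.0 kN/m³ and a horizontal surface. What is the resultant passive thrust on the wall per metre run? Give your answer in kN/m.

752 kN/m

P = ½ K_p γ H² = 0.5 × 3.406 × 20.0 × 4.7² = 752.4 kN/m.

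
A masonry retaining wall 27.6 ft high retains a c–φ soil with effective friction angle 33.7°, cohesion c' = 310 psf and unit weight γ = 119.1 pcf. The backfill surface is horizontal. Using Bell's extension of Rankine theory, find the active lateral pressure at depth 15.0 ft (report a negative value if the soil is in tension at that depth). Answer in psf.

K_a = (1 − sin φ)/(1 + sin φ) = 0.2863.
σ_a = K_a γ z − 2c√K_a = 0.2863×119.1×15.0 − 2×310×0.5351 = 179.7 psf.

180 psf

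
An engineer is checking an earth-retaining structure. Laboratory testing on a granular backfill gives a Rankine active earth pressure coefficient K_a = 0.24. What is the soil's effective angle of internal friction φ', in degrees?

37.8°

K_a = tan²(45° − φ/2) ⇒ 45° − φ/2 = arctan(√0.24) = 26.10°.
φ = 2(45° − 26.10°) = 37.80°.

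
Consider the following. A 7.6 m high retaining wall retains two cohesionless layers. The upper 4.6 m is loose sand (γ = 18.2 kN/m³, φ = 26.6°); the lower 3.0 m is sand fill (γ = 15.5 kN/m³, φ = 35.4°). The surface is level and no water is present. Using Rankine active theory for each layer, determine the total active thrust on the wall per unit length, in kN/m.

159 kN/m

K_a1 = tan²(45°−26.6°/2) = 0.3814; K_a2 = tan²(45°−35.4°/2) = 0.2664.
Layer 1: σ at base = K_a1 γ₁ h₁ = 31.93 kPa; P₁ = ½×31.93×4.6 = 73.45.
Layer 2: σ_v at top = γ₁h₁ = 83.72; σ_h top = K_a2×83.72 = 22.30; σ_h base = K_a2×(83.72+15.5×3.0) = 34.69.
P₂ = ½(22.30+34.69)×3.0 = 85.49. Total P_a = 73.45+85.49 = 158.9 kN/m.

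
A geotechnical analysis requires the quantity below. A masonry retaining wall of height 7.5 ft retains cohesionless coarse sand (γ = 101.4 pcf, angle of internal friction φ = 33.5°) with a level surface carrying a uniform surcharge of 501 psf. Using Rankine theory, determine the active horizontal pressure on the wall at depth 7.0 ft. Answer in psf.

350 psf

K_a = (1 − sin φ)/(1 + sin φ) = 0.2887.
σ_v = γz + q = 101.4 × 7.0 + 501 = 1211 psf.
σ_h = K_a σ_v = 0.2887 × 1211 = 349.6 psf.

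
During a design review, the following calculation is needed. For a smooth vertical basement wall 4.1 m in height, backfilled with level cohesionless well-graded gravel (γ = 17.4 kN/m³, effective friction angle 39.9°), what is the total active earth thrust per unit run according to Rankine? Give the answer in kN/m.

31.9 kN/m

K_a = tan²(45° − φ/2) = 0.2184.
P_a = ½ K_a γ H² = 0.5 × 0.2184 × 17.4 × 4.1² = 31.95 kN/m.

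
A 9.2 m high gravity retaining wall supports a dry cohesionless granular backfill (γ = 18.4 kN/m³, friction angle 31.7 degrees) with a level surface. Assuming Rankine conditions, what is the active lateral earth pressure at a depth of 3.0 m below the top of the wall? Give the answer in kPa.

K_a = (1 − sin φ)/(1 + sin φ) = 0.3111.
σ_h = K_a γ z = 0.3111 × 18.4 × 3.0 = 17.17 kPa.

17.2 kPa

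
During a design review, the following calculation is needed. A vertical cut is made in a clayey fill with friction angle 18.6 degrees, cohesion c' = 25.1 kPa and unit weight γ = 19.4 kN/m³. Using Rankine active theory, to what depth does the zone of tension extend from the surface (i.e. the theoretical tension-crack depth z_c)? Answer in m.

3.60 m

K_a = tan²(45° − 18.6°/2) = 0.5163; √K_a = 0.7186.
The active pressure is zero where K_a γ z = 2c√K_a, so z_c = 2c/(γ√K_a) = 2×25.1/(19.4×0.7186) = 3.601 m.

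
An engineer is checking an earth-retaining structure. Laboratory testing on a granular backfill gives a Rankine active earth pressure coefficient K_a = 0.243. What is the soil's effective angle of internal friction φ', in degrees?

37.5°

K_a = tan²(45° − φ/2) ⇒ 45° − φ/2 = arctan(√0.243) = 26.24°.
φ = 2(45° − 26.24°) = 37.52°.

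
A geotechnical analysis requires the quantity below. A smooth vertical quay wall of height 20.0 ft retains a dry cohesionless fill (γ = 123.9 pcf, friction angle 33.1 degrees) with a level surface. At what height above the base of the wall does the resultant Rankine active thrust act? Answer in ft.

K_a = 0.2936.
The pressure distribution is triangular, so the resultant acts at H/3 above the base = 20.0/3 = 6.667 ft.

6.67 ft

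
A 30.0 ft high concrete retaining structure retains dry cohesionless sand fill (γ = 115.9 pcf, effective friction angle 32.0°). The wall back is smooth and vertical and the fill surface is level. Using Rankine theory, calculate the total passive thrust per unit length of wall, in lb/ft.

K_p = tan²(45° + φ/2) = 3.255.
P_p = ½ K_p γ H² = 0.5 × 3.255 × 115.9 × 30.0² = 169700 lb/ft.

170000 lb/ft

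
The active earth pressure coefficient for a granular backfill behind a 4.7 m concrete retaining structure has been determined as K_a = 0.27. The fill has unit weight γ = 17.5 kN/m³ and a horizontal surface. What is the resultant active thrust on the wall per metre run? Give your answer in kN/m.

P = ½ K_a γ H² = 0.5 × 0.27 × 17.5 × 4.7² = 52.19 kN/m.

52.2 kN/m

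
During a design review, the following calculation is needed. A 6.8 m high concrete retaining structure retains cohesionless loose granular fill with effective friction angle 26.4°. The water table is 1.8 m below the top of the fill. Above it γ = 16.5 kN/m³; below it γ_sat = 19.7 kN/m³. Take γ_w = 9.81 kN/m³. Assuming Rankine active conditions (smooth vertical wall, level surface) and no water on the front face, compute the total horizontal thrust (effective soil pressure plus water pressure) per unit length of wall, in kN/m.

K_a = tan²(45° − φ/2) = 0.3844.
γ' = 19.7 − 9.81 = 9.890 kN/m³. Depth below WT = 5.0 m.
σ'_h at WT = K_a γ d_w = 11.42 kPa; at base = 11.42 + K_a γ' × 5.0 = 30.43 kPa.
P₁ (0–1.8 m) = ½×11.42×1.8 = 10.28. P₂ (1.8–6.8 m) = ½(11.42+30.43)×5.0 = 104.6.
P_w = ½ γ_w h₂² = 0.5×9.81×5.0² = 122.6. Total = 10.28+104.6+122.6 = 237.5 kN/m.

238 kN/m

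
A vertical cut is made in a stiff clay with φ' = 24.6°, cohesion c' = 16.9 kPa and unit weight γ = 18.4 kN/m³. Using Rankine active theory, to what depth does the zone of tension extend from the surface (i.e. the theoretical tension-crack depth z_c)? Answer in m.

K_a = tan²(45° − 24.6°/2) = 0.4121; √K_a = 0.6420.
The active pressure is zero where K_a γ z = 2c√K_a, so z_c = 2c/(γ√K_a) = 2×16.9/(18.4×0.6420) = 2.861 m.

2.86 m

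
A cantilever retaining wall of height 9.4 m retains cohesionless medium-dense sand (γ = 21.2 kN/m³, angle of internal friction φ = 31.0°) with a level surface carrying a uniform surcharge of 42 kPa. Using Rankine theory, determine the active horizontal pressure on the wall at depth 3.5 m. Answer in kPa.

K_a = (1 − sin φ)/(1 + sin φ) = 0.3201.
σ_v = γz + q = 21.2 × 3.5 + 42 = 116.2 kPa.
σ_h = K_a σ_v = 0.3201 × 116.2 = 37.20 kPa.

37.2 kPa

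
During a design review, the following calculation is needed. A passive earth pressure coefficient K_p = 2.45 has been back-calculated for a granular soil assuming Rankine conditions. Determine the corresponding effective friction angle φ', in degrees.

K_p = (1+sin φ)/(1−sin φ) ⇒ sin φ = (K_p − 1)/(K_p + 1) = 0.4203.
φ = arcsin(0.4203) = 24.85°.

24.9°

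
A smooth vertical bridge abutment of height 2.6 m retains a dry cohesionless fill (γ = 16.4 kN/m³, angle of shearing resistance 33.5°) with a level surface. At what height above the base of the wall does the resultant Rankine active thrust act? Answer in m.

0.867 m

K_a = 0.2887.
The pressure distribution is triangular, so the resultant acts at H/3 above the base = 2.6/3 = 0.8667 m.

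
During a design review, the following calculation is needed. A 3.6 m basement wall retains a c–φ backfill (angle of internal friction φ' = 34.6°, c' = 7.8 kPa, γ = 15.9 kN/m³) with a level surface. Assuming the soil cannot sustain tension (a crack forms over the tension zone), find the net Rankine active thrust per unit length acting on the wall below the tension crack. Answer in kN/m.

6.57 kN/m

K_a = 0.2756; √K_a = 0.5250.
Tension-crack depth z_c = 2c/(γ√K_a) = 2×7.8/(15.9×0.5250) = 1.869 m.
σ_a at base = K_a γ H − 2c√K_a = 0.2756×15.9×3.6 − 2×7.8×0.5250 = 7.587 kPa.
P_a = ½ × 7.587 × (H − z_c) = 0.5×7.587×1.731 = 6.568 kN/m.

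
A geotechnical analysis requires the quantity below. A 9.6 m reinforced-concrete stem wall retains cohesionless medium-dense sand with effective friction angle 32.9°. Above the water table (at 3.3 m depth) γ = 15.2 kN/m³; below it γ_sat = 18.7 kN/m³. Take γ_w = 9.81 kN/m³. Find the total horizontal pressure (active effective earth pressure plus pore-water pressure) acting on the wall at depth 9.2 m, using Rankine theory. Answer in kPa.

88.3 kPa

K_a = (1 − sin φ)/(1 + sin φ) = 0.2960.
γ' = 18.7 − 9.81 = 8.890 kN/m³.
Effective vertical stress at 9.2 m: σ'_v = 15.2×3.3 + 8.890×5.90 = 102.6 kPa.
σ'_h = K_a σ'_v = 0.2960 × 102.6 = 30.38 kPa; u = γ_w × 5.90 = 57.88 kPa.
Total σ_h = 30.38 + 57.88 = 88.25 kPa.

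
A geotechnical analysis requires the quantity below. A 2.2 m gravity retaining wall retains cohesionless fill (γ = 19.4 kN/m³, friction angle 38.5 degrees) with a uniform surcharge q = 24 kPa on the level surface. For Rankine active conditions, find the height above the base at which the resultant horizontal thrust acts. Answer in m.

0.927 m

K_a = 0.2327.
Triangular part P₁ = ½K_aγH² = 10.92 at H/3 = 0.7333 m; rectangular part P₂ = K_a q H = 12.28 at H/2 = 1.100 m.
ȳ = (P₁·0.7333 + P₂·1.100)/(P₁+P₂) = 0.9274 m.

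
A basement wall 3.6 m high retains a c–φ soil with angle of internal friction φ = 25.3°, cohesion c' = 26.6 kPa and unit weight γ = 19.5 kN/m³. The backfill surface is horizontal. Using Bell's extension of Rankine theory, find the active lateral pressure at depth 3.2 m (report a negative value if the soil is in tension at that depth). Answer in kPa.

-8.66 kPa

K_a = (1 − sin φ)/(1 + sin φ) = 0.4012.
σ_a = K_a γ z − 2c√K_a = 0.4012×19.5×3.2 − 2×26.6×0.6334 = -8.662 kPa.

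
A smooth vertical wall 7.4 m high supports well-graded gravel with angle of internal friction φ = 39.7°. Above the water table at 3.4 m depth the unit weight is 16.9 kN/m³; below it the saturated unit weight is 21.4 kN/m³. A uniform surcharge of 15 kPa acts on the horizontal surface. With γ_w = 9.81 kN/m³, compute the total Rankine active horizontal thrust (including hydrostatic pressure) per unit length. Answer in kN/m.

K_a = tan²(45° − φ/2) = 0.2204.
γ' = 21.4 − 9.81 = 11.59 kN/m³. h₂ = H − d_w = 4.0 m.
σ'_h: at surface K_a·q = 3.306; at WT K_a(q+γd_w) = 15.97; at base K_a(q+γd_w+γ'h₂) = 26.19 kPa.
P₁ = ½(3.306+15.97)×3.4 = 32.77; P₂ = ½(15.97+26.19)×4.0 = 84.33; P_w = ½γ_w h₂² = 78.48.
Total = 32.77+84.33+78.48 = 195.6 kN/m.

196 kN/m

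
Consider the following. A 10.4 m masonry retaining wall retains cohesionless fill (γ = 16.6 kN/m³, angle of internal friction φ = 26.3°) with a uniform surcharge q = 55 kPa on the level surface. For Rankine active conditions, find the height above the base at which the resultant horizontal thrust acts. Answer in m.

K_a = 0.3859.
Triangular part P₁ = ½K_aγH² = 346.5 at H/3 = 3.467 m; rectangular part P₂ = K_a q H = 220.8 at H/2 = 5.200 m.
ȳ = (P₁·3.467 + P₂·5.200)/(P₁+P₂) = 4.141 m.

4.14 m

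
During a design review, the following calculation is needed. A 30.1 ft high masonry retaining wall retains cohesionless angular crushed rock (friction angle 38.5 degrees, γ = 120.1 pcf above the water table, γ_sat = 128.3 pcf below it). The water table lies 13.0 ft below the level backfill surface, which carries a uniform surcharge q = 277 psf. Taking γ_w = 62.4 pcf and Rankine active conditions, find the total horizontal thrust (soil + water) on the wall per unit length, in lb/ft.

K_a = tan²(45° − φ/2) = 0.2327.
γ' = 128.3 − 62.4 = 65.90 pcf. h₂ = H − d_w = 17.1 ft.
σ'_h: at surface K_a·q = 64.45; at WT K_a(q+γd_w) = 427.7; at base K_a(q+γd_w+γ'h₂) = 689.9 psf.
P₁ = ½(64.45+427.7)×13.0 = 3199; P₂ = ½(427.7+689.9)×17.1 = 9555; P_w = ½γ_w h₂² = 9123.
Total = 3199+9555+9123 = 21880 lb/ft.

21900 lb/ft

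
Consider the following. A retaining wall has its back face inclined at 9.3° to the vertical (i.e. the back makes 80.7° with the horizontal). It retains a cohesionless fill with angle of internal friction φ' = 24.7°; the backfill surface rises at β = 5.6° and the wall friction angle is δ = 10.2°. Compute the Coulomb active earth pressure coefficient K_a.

K_a = sin²(α+φ) / [sin²α · sin(α−δ) · (1 + √{sin(φ+δ)sin(φ−β) / (sin(α−δ)sin(α+β))})²].
With α = 80.7°, φ = 24.7°, δ = 10.2°, β = 5.6°: K_a = 0.4841.

0.484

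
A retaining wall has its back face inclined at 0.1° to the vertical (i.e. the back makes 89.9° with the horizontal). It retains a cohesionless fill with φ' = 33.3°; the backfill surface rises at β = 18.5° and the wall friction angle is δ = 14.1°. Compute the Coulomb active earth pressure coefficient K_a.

K_a = sin²(α+φ) / [sin²α · sin(α−δ) · (1 + √{sin(φ+δ)sin(φ−β) / (sin(α−δ)sin(α+β))})²].
With α = 89.9°, φ = 33.3°, δ = 14.1°, β = 18.5°: K_a = 0.3425.

0.343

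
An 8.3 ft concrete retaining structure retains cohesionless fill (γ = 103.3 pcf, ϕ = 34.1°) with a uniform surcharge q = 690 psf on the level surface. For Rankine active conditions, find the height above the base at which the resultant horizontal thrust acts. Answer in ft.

3.62 ft

K_a = 0.2815.
Triangular part P₁ = ½K_aγH² = 1002 at H/3 = 2.767 ft; rectangular part P₂ = K_a q H = 1612 at H/2 = 4.150 ft.
ȳ = (P₁·2.767 + P₂·4.150)/(P₁+P₂) = 3.620 ft.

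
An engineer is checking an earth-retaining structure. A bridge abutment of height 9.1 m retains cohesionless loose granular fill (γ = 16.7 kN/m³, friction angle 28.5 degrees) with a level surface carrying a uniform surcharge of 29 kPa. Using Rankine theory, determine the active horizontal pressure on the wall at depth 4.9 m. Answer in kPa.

39.2 kPa

K_a = (1 − sin φ)/(1 + sin φ) = 0.3540.
σ_v = γz + q = 16.7 × 4.9 + 29 = 110.8 kPa.
σ_h = K_a σ_v = 0.3540 × 110.8 = 39.23 kPa.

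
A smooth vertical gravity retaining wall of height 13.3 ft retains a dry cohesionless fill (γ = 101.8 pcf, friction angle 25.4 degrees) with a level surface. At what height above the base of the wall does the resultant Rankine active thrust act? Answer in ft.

4.43 ft

K_a = 0.3996.
The pressure distribution is triangular, so the resultant acts at H/3 above the base = 13.3/3 = 4.433 ft.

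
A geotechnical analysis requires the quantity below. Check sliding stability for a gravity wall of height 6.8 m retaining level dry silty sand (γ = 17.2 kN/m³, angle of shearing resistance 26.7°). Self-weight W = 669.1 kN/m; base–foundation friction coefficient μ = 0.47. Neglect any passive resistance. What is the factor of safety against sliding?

K_a = tan²(45° − 26.7°/2) = 0.3800.
P_a = ½K_aγH² = 0.5×0.3800×17.2×6.8² = 151.1 kN/m, acting at H/3 = 2.267 m above the base.
FS_sliding = μW / P_a = 0.47×669.1 / 151.1 = 2.081.

2.08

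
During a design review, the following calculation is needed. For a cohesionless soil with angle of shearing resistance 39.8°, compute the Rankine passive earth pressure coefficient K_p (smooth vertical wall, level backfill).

4.56

K_p = (1 + sin φ)/(1 − sin φ) = tan²(45° + 39.8°/2) = 4.557.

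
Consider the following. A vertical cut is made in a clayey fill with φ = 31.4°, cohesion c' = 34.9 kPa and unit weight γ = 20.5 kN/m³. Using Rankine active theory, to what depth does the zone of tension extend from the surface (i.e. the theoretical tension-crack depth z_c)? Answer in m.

6.07 m

K_a = tan²(45° − 31.4°/2) = 0.3149; √K_a = 0.5612.
The active pressure is zero where K_a γ z = 2c√K_a, so z_c = 2c/(γ√K_a) = 2×34.9/(20.5×0.5612) = 6.067 m.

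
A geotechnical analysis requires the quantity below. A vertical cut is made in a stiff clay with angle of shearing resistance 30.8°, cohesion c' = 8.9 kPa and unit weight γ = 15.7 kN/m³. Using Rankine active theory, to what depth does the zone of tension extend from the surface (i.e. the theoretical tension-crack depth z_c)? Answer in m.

K_a = tan²(45° − 30.8°/2) = 0.3227; √K_a = 0.5681.
The active pressure is zero where K_a γ z = 2c√K_a, so z_c = 2c/(γ√K_a) = 2×8.9/(15.7×0.5681) = 1.996 m.

2.00 m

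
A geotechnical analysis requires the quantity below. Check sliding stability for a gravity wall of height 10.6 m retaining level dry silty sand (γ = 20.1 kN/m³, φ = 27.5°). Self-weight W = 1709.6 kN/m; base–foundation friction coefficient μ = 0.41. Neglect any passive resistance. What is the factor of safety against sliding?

K_a = tan²(45° − 27.5°/2) = 0.3682.
P_a = ½K_aγH² = 0.5×0.3682×20.1×10.6² = 415.8 kN/m, acting at H/3 = 3.533 m above the base.
FS_sliding = μW / P_a = 0.41×1709.6 / 415.8 = 1.686.

1.69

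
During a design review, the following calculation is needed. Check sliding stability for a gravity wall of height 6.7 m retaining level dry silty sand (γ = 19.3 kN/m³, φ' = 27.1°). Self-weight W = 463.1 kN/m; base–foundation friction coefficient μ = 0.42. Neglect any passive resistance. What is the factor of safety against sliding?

K_a = tan²(45° − 27.1°/2) = 0.3741.
P_a = ½K_aγH² = 0.5×0.3741×19.3×6.7² = 162.0 kN/m, acting at H/3 = 2.233 m above the base.
FS_sliding = μW / P_a = 0.42×463.1 / 162.0 = 1.200.

1.20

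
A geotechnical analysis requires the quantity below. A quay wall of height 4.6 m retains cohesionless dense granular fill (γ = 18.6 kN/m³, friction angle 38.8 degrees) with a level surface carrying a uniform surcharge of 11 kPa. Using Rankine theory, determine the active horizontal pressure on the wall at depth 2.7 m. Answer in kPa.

K_a = (1 − sin φ)/(1 + sin φ) = 0.2296.
σ_v = γz + q = 18.6 × 2.7 + 11 = 61.22 kPa.
σ_h = K_a σ_v = 0.2296 × 61.22 = 14.05 kPa.

14.1 kPa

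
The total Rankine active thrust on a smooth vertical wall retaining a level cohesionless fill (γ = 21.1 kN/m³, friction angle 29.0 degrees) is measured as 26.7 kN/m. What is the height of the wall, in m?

K_a = 0.3470. P_a = ½ K_a γ H² ⇒ H = √(2P_a/(K_a γ)).
H = √(2×26.7/(0.3470×21.1)) = 2.701 m.

2.70 m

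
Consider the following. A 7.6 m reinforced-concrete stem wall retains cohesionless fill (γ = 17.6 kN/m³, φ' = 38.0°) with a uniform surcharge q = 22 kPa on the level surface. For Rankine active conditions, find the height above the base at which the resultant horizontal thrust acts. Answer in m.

2.85 m

K_a = 0.2379.
Triangular part P₁ = ½K_aγH² = 120.9 at H/3 = 2.533 m; rectangular part P₂ = K_a q H = 39.77 at H/2 = 3.800 m.
ȳ = (P₁·2.533 + P₂·3.800)/(P₁+P₂) = 2.847 m.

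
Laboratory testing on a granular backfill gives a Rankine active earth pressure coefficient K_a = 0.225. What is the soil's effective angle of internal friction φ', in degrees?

39.2°

K_a = tan²(45° − φ/2) ⇒ 45° − φ/2 = arctan(√0.225) = 25.38°.
φ = 2(45° − 25.38°) = 39.25°.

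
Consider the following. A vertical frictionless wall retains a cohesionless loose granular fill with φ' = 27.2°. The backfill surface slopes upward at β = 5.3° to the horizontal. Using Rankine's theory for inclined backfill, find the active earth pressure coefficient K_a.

K_a = cos β · (cos β − √(cos²β − cos²φ)) / (cos β + √(cos²β − cos²φ)).
cos β = 0.9957, cos φ = 0.8894, √(cos²β − cos²φ) = 0.4477.
K_a = 0.9957 × (0.9957 − 0.4477)/(0.9957 + 0.4477) = 0.3781.

0.378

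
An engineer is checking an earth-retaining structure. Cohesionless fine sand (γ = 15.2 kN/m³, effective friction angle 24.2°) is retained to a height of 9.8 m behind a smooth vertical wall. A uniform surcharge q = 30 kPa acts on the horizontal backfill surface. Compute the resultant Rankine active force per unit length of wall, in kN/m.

K_a = tan²(45° − φ/2) = 0.4185.
Soil triangle: ½ K_a γ H² = 0.5×0.4185×15.2×9.8² = 305.5 kN/m.
Surcharge rectangle: K_a q H = 0.4185×30×9.8 = 123.0 kN/m.
Total = 305.5 + 123.0 = 428.5 kN/m.

429 kN/m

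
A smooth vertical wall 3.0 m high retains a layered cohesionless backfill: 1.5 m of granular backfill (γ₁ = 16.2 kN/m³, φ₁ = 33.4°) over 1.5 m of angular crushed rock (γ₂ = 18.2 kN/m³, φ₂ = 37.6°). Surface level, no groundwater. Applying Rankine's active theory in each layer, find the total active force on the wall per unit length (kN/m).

K_a1 = tan²(45°−33.4°/2) = 0.2899; K_a2 = tan²(45°−37.6°/2) = 0.2421.
Layer 1: σ at base = K_a1 γ₁ h₁ = 7.045 kPa; P₁ = ½×7.045×1.5 = 5.284.
Layer 2: σ_v at top = γ₁h₁ = 24.30; σ_h top = K_a2×24.30 = 5.884; σ_h base = K_a2×(24.30+18.2×1.5) = 12.49.
P₂ = ½(5.884+12.49)×1.5 = 13.78. Total P_a = 5.284+13.78 = 19.07 kN/m.

19.1 kN/m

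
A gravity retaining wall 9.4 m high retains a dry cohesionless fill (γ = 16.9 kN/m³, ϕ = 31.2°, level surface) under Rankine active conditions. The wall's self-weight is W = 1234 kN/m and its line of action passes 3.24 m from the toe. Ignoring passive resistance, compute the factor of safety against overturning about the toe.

5.38

K_a = tan²(45° − 31.2°/2) = 0.3175.
P_a = ½K_aγH² = 0.5×0.3175×16.9×9.4² = 237.1 kN/m, acting at H/3 = 3.133 m above the base.
Overturning moment M_o = P_a × H/3 = 237.1 × 3.133 = 742.8.
Resisting moment M_r = W × 3.24 = 1234 × 3.24 = 3998.
FS_overturning = M_r/M_o = 3998/742.8 = 5.383.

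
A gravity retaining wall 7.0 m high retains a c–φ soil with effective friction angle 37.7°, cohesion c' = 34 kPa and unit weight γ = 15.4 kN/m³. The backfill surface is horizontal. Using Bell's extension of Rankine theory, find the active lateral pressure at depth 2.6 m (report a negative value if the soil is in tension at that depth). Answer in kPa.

K_a = (1 − sin φ)/(1 + sin φ) = 0.2411.
σ_a = K_a γ z − 2c√K_a = 0.2411×15.4×2.6 − 2×34×0.4910 = -23.73 kPa.

-23.7 kPa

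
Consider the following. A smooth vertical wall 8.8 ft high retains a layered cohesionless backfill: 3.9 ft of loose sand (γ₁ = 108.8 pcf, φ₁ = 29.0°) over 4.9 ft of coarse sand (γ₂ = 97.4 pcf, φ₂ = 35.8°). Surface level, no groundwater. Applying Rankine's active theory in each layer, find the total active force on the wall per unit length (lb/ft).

1140 lb/ft

K_a1 = tan²(45°−29.0°/2) = 0.3470; K_a2 = tan²(45°−35.8°/2) = 0.2619.
Layer 1: σ at base = K_a1 γ₁ h₁ = 147.2 psf; P₁ = ½×147.2×3.9 = 287.1.
Layer 2: σ_v at top = γ₁h₁ = 424.3; σ_h top = K_a2×424.3 = 111.1; σ_h base = K_a2×(424.3+97.4×4.9) = 236.1.
P₂ = ½(111.1+236.1)×4.9 = 850.7. Total P_a = 287.1+850.7 = 1138 lb/ft.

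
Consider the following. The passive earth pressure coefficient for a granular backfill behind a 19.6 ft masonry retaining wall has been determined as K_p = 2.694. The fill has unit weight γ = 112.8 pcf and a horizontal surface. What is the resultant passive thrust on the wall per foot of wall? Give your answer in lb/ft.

P = ½ K_p γ H² = 0.5 × 2.694 × 112.8 × 19.6² = 58370 lb/ft.

58400 lb/ft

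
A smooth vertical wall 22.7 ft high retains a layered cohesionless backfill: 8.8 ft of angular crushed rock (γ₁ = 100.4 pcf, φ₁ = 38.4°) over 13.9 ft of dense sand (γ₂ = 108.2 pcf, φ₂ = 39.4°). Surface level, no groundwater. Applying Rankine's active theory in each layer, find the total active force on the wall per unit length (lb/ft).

K_a1 = tan²(45°−38.4°/2) = 0.2337; K_a2 = tan²(45°−39.4°/2) = 0.2234.
Layer 1: σ at base = K_a1 γ₁ h₁ = 206.5 psf; P₁ = ½×206.5×8.8 = 908.5.
Layer 2: σ_v at top = γ₁h₁ = 883.5; σ_h top = K_a2×883.5 = 197.4; σ_h base = K_a2×(883.5+108.2×13.9) = 533.5.
P₂ = ½(197.4+533.5)×13.9 = 5080. Total P_a = 908.5+5080 = 5988 lb/ft.

5990 lb/ft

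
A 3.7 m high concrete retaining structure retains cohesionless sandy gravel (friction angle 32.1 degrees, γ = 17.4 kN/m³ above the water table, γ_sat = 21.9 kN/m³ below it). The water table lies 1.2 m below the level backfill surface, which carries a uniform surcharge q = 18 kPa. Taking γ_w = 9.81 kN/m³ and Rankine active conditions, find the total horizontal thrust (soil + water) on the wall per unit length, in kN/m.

82.4 kN/m

K_a = tan²(45° − φ/2) = 0.3060.
γ' = 21.9 − 9.81 = 12.09 kN/m³. h₂ = H − d_w = 2.5 m.
σ'_h: at surface K_a·q = 5.508; at WT K_a(q+γd_w) = 11.90; at base K_a(q+γd_w+γ'h₂) = 21.15 kPa.
P₁ = ½(5.508+11.90)×1.2 = 10.44; P₂ = ½(11.90+21.15)×2.5 = 41.30; P_w = ½γ_w h₂² = 30.66.
Total = 10.44+41.30+30.66 = 82.40 kN/m.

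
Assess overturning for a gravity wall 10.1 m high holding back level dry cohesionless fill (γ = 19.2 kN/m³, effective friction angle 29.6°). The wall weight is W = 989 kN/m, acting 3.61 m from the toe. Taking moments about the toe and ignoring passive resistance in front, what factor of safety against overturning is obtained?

3.20

K_a = tan²(45° − 29.6°/2) = 0.3387.
P_a = ½K_aγH² = 0.5×0.3387×19.2×10.1² = 331.7 kN/m, acting at H/3 = 3.367 m above the base.
Overturning moment M_o = P_a × H/3 = 331.7 × 3.367 = 1117.
Resisting moment M_r = W × 3.61 = 989 × 3.61 = 3570.
FS_overturning = M_r/M_o = 3570/1117 = 3.197.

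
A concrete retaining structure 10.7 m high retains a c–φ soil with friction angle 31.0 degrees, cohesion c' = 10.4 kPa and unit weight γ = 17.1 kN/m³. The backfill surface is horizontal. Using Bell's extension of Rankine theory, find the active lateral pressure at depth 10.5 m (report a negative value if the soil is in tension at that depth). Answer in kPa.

K_a = (1 − sin φ)/(1 + sin φ) = 0.3201.
σ_a = K_a γ z − 2c√K_a = 0.3201×17.1×10.5 − 2×10.4×0.5658 = 45.71 kPa.

45.7 kPa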